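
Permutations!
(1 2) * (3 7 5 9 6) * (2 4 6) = (1 4 6 3 7 5 9 2) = [0, 4, 1, 7, 6, 9, 3, 5, 8, 2]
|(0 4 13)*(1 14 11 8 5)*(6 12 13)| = 5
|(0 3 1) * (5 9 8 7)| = 12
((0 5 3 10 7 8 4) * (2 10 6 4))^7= ((0 5 3 6 4)(2 10 7 8))^7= (0 3 4 5 6)(2 8 7 10)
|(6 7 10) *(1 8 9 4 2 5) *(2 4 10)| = 8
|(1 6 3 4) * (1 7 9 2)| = |(1 6 3 4 7 9 2)| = 7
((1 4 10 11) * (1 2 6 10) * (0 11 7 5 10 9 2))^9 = ((0 11)(1 4)(2 6 9)(5 10 7))^9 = (0 11)(1 4)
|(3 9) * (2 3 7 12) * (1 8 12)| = 7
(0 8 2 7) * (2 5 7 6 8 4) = (0 4 2 6 8 5 7) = [4, 1, 6, 3, 2, 7, 8, 0, 5]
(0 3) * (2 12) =(0 3)(2 12) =[3, 1, 12, 0, 4, 5, 6, 7, 8, 9, 10, 11, 2]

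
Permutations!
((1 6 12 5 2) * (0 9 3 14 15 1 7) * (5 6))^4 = (0 15 7 14 2 3 5 9 1)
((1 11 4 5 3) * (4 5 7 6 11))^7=(11)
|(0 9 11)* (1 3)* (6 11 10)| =10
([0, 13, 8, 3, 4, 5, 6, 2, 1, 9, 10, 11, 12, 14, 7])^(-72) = (14)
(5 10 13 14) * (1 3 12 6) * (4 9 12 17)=[0, 3, 2, 17, 9, 10, 1, 7, 8, 12, 13, 11, 6, 14, 5, 15, 16, 4]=(1 3 17 4 9 12 6)(5 10 13 14)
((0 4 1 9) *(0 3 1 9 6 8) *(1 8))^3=(0 3 4 8 9)(1 6)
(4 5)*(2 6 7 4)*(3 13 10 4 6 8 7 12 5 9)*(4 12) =(2 8 7 6 4 9 3 13 10 12 5) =[0, 1, 8, 13, 9, 2, 4, 6, 7, 3, 12, 11, 5, 10]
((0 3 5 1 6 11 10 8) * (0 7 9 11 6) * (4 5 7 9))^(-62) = (0 5 7)(1 4 3)(8 11)(9 10)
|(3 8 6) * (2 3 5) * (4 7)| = |(2 3 8 6 5)(4 7)| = 10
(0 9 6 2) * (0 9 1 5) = (0 1 5)(2 9 6) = [1, 5, 9, 3, 4, 0, 2, 7, 8, 6]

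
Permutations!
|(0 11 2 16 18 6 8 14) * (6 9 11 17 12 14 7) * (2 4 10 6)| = |(0 17 12 14)(2 16 18 9 11 4 10 6 8 7)| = 20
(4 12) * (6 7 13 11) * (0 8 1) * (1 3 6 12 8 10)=[10, 0, 2, 6, 8, 5, 7, 13, 3, 9, 1, 12, 4, 11]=(0 10 1)(3 6 7 13 11 12 4 8)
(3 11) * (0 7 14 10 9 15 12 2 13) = (0 7 14 10 9 15 12 2 13)(3 11) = [7, 1, 13, 11, 4, 5, 6, 14, 8, 15, 9, 3, 2, 0, 10, 12]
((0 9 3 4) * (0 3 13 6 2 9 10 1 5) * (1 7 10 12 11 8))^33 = ((0 12 11 8 1 5)(2 9 13 6)(3 4)(7 10))^33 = (0 8)(1 12)(2 9 13 6)(3 4)(5 11)(7 10)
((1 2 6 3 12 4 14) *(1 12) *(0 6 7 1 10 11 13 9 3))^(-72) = (14)(3 13 10 9 11)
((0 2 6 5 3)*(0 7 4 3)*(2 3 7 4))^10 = ((0 3 4 7 2 6 5))^10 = (0 7 5 4 6 3 2)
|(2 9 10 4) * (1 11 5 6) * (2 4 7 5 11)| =7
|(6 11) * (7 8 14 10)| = |(6 11)(7 8 14 10)| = 4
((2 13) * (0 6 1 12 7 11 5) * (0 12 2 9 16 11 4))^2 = (0 1 13 16 5 7)(2 9 11 12 4 6)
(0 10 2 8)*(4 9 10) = (0 4 9 10 2 8) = [4, 1, 8, 3, 9, 5, 6, 7, 0, 10, 2]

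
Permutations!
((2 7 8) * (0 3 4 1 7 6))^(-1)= ((0 3 4 1 7 8 2 6))^(-1)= (0 6 2 8 7 1 4 3)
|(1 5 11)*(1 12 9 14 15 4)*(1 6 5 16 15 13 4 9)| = |(1 16 15 9 14 13 4 6 5 11 12)| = 11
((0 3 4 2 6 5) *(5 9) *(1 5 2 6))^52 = (0 9)(1 4)(2 3)(5 6) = ((0 3 4 6 9 2 1 5))^52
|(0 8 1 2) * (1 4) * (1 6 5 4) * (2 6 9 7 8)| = |(0 2)(1 6 5 4 9 7 8)| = 14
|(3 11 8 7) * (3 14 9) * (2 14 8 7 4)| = 8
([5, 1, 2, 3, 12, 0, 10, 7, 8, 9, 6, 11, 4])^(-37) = [5, 1, 2, 3, 12, 0, 10, 7, 8, 9, 6, 11, 4]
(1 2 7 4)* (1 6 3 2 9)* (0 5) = (0 5)(1 9)(2 7 4 6 3) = [5, 9, 7, 2, 6, 0, 3, 4, 8, 1]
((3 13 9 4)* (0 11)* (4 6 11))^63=(13)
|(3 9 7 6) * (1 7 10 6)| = 4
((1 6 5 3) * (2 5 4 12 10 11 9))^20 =(12)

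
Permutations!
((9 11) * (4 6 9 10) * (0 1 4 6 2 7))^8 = (11)(0 2 1 7 4)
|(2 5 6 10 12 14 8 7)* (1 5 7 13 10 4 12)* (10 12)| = |(1 5 6 4 10)(2 7)(8 13 12 14)| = 20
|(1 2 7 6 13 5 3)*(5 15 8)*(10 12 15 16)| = 12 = |(1 2 7 6 13 16 10 12 15 8 5 3)|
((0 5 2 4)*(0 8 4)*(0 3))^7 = (0 3 2 5)(4 8)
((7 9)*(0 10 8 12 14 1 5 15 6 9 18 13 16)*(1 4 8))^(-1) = (0 16 13 18 7 9 6 15 5 1 10)(4 14 12 8)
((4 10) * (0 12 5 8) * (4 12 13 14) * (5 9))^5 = (0 12 13 9 14 5 4 8 10)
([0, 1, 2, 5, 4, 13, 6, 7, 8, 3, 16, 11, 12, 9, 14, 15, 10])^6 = [0, 1, 2, 13, 4, 9, 6, 7, 8, 5, 10, 11, 12, 3, 14, 15, 16]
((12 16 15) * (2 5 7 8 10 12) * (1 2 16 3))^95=((1 2 5 7 8 10 12 3)(15 16))^95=(1 3 12 10 8 7 5 2)(15 16)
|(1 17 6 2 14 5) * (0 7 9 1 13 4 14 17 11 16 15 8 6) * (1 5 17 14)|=|(0 7 9 5 13 4 1 11 16 15 8 6 2 14 17)|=15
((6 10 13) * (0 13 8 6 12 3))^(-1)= (0 3 12 13)(6 8 10)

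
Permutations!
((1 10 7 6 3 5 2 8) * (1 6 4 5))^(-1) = ((1 10 7 4 5 2 8 6 3))^(-1) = (1 3 6 8 2 5 4 7 10)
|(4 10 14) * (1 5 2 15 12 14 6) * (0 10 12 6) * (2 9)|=6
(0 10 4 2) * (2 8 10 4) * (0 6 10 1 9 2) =(0 4 8 1 9 2 6 10) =[4, 9, 6, 3, 8, 5, 10, 7, 1, 2, 0]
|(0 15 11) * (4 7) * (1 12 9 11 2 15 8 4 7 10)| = |(0 8 4 10 1 12 9 11)(2 15)| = 8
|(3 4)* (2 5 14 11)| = 4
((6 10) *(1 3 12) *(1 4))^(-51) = ((1 3 12 4)(6 10))^(-51) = (1 3 12 4)(6 10)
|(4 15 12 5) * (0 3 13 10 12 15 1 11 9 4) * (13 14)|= 28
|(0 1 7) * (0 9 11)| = |(0 1 7 9 11)| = 5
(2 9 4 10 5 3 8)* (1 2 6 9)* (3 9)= (1 2)(3 8 6)(4 10 5 9)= [0, 2, 1, 8, 10, 9, 3, 7, 6, 4, 5]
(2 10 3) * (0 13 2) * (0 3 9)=(0 13 2 10 9)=[13, 1, 10, 3, 4, 5, 6, 7, 8, 0, 9, 11, 12, 2]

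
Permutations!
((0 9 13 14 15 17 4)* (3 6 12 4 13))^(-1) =(0 4 12 6 3 9)(13 17 15 14)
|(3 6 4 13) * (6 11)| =5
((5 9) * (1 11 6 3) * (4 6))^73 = (1 6 11 3 4)(5 9)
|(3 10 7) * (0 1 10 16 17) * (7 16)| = 10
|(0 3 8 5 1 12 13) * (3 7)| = |(0 7 3 8 5 1 12 13)| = 8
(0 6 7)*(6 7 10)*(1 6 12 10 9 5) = [7, 6, 2, 3, 4, 1, 9, 0, 8, 5, 12, 11, 10] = (0 7)(1 6 9 5)(10 12)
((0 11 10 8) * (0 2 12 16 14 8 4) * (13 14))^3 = ((0 11 10 4)(2 12 16 13 14 8))^3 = (0 4 10 11)(2 13)(8 16)(12 14)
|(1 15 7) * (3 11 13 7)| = |(1 15 3 11 13 7)| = 6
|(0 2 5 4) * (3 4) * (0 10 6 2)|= 6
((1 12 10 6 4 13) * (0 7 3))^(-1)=(0 3 7)(1 13 4 6 10 12)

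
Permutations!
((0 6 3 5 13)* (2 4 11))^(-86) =(0 13 5 3 6)(2 4 11)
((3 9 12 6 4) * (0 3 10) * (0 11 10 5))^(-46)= ((0 3 9 12 6 4 5)(10 11))^(-46)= (0 12 5 9 4 3 6)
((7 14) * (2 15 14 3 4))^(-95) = (2 15 14 7 3 4)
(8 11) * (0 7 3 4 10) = [7, 1, 2, 4, 10, 5, 6, 3, 11, 9, 0, 8] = (0 7 3 4 10)(8 11)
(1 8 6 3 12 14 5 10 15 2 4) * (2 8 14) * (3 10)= (1 14 5 3 12 2 4)(6 10 15 8)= [0, 14, 4, 12, 1, 3, 10, 7, 6, 9, 15, 11, 2, 13, 5, 8]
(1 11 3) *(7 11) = [0, 7, 2, 1, 4, 5, 6, 11, 8, 9, 10, 3] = (1 7 11 3)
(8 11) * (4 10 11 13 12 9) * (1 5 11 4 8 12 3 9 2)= (1 5 11 12 2)(3 9 8 13)(4 10)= [0, 5, 1, 9, 10, 11, 6, 7, 13, 8, 4, 12, 2, 3]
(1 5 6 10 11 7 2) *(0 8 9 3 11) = (0 8 9 3 11 7 2 1 5 6 10) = [8, 5, 1, 11, 4, 6, 10, 2, 9, 3, 0, 7]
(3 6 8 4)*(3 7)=(3 6 8 4 7)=[0, 1, 2, 6, 7, 5, 8, 3, 4]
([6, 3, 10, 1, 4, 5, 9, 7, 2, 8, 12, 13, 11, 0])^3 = [8, 3, 11, 1, 4, 5, 2, 7, 12, 10, 13, 6, 0, 9]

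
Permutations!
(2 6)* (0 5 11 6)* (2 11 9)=(0 5 9 2)(6 11)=[5, 1, 0, 3, 4, 9, 11, 7, 8, 2, 10, 6]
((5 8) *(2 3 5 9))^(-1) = ((2 3 5 8 9))^(-1) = (2 9 8 5 3)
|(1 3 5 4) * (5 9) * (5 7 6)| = 7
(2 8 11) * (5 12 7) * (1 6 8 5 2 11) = (1 6 8)(2 5 12 7) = [0, 6, 5, 3, 4, 12, 8, 2, 1, 9, 10, 11, 7]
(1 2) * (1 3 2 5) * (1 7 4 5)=(2 3)(4 5 7)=[0, 1, 3, 2, 5, 7, 6, 4]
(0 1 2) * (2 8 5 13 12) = [1, 8, 0, 3, 4, 13, 6, 7, 5, 9, 10, 11, 2, 12] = (0 1 8 5 13 12 2)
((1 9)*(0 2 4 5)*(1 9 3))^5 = (9)(0 2 4 5)(1 3) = ((9)(0 2 4 5)(1 3))^5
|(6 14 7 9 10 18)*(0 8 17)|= |(0 8 17)(6 14 7 9 10 18)|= 6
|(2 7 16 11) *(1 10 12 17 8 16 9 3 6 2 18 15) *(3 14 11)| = 15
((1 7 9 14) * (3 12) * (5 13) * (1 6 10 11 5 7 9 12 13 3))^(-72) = ((1 9 14 6 10 11 5 3 13 7 12))^(-72) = (1 11 12 10 7 6 13 14 3 9 5)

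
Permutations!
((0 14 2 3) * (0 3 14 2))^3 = ((0 2 14))^3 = (14)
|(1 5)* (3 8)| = |(1 5)(3 8)| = 2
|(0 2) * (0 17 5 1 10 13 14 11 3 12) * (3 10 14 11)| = 24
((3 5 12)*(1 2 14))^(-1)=(1 14 2)(3 12 5)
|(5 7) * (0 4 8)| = |(0 4 8)(5 7)| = 6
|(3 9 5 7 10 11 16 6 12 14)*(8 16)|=|(3 9 5 7 10 11 8 16 6 12 14)|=11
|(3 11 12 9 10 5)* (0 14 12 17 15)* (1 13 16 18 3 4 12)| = 10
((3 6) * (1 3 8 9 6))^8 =(6 9 8)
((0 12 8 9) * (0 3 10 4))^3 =((0 12 8 9 3 10 4))^3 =(0 9 4 8 10 12 3)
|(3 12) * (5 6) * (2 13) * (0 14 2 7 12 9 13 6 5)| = |(0 14 2 6)(3 9 13 7 12)| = 20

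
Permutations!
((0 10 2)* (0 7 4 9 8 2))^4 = (10)(2 8 9 4 7)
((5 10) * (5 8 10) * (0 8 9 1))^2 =((0 8 10 9 1))^2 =(0 10 1 8 9)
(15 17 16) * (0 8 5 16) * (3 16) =(0 8 5 3 16 15 17) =[8, 1, 2, 16, 4, 3, 6, 7, 5, 9, 10, 11, 12, 13, 14, 17, 15, 0]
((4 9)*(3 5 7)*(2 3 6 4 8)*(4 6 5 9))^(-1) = (2 8 9 3)(5 7)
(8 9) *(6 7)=(6 7)(8 9)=[0, 1, 2, 3, 4, 5, 7, 6, 9, 8]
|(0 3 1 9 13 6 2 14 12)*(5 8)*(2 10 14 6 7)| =22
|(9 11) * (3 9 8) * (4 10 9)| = |(3 4 10 9 11 8)| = 6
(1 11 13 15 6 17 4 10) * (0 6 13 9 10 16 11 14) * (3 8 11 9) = [6, 14, 2, 8, 16, 5, 17, 7, 11, 10, 1, 3, 12, 15, 0, 13, 9, 4] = (0 6 17 4 16 9 10 1 14)(3 8 11)(13 15)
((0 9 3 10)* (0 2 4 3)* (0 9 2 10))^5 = ((10)(0 2 4 3))^5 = (10)(0 2 4 3)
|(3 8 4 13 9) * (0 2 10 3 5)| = 9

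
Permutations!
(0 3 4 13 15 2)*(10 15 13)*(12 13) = (0 3 4 10 15 2)(12 13) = [3, 1, 0, 4, 10, 5, 6, 7, 8, 9, 15, 11, 13, 12, 14, 2]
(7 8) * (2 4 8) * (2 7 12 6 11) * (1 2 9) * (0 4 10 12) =[4, 2, 10, 3, 8, 5, 11, 7, 0, 1, 12, 9, 6] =(0 4 8)(1 2 10 12 6 11 9)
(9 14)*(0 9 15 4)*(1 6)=[9, 6, 2, 3, 0, 5, 1, 7, 8, 14, 10, 11, 12, 13, 15, 4]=(0 9 14 15 4)(1 6)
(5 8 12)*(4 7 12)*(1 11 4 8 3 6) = (1 11 4 7 12 5 3 6) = [0, 11, 2, 6, 7, 3, 1, 12, 8, 9, 10, 4, 5]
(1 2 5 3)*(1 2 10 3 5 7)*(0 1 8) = [1, 10, 7, 2, 4, 5, 6, 8, 0, 9, 3] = (0 1 10 3 2 7 8)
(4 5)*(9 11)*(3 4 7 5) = [0, 1, 2, 4, 3, 7, 6, 5, 8, 11, 10, 9] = (3 4)(5 7)(9 11)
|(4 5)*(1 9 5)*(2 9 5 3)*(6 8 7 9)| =|(1 5 4)(2 6 8 7 9 3)| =6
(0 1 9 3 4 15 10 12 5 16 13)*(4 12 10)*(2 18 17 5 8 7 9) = (0 1 2 18 17 5 16 13)(3 12 8 7 9)(4 15) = [1, 2, 18, 12, 15, 16, 6, 9, 7, 3, 10, 11, 8, 0, 14, 4, 13, 5, 17]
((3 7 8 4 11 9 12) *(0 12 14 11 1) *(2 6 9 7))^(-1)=(0 1 4 8 7 11 14 9 6 2 3 12)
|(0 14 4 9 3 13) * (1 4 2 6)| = |(0 14 2 6 1 4 9 3 13)| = 9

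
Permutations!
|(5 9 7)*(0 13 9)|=5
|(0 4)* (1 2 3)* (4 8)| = |(0 8 4)(1 2 3)| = 3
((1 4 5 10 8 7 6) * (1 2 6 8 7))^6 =((1 4 5 10 7 8)(2 6))^6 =(10)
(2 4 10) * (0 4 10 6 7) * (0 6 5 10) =[4, 1, 0, 3, 5, 10, 7, 6, 8, 9, 2] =(0 4 5 10 2)(6 7)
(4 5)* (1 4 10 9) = (1 4 5 10 9) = [0, 4, 2, 3, 5, 10, 6, 7, 8, 1, 9]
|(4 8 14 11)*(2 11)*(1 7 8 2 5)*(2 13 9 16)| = 30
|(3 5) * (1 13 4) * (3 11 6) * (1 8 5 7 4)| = 14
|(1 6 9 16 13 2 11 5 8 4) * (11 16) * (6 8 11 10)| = 6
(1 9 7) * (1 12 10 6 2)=(1 9 7 12 10 6 2)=[0, 9, 1, 3, 4, 5, 2, 12, 8, 7, 6, 11, 10]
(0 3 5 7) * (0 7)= (7)(0 3 5)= [3, 1, 2, 5, 4, 0, 6, 7]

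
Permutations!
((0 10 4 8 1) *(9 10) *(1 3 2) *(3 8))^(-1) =((0 9 10 4 3 2 1))^(-1) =(0 1 2 3 4 10 9)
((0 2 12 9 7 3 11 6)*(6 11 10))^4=((0 2 12 9 7 3 10 6))^4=(0 7)(2 3)(6 9)(10 12)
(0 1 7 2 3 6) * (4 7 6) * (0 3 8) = (0 1 6 3 4 7 2 8) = [1, 6, 8, 4, 7, 5, 3, 2, 0]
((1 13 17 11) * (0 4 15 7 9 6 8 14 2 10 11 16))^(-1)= (0 16 17 13 1 11 10 2 14 8 6 9 7 15 4)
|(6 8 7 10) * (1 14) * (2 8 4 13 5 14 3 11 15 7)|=|(1 3 11 15 7 10 6 4 13 5 14)(2 8)|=22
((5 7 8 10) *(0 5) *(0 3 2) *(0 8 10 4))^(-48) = (10)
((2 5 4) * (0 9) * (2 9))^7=((0 2 5 4 9))^7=(0 5 9 2 4)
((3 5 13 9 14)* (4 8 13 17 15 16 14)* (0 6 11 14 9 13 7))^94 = ((0 6 11 14 3 5 17 15 16 9 4 8 7))^94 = (0 14 17 9 7 11 5 16 8 6 3 15 4)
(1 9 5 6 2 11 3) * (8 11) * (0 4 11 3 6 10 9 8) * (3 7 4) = (0 3 1 8 7 4 11 6 2)(5 10 9) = [3, 8, 0, 1, 11, 10, 2, 4, 7, 5, 9, 6]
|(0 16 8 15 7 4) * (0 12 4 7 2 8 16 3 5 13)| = 12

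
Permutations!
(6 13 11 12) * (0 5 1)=(0 5 1)(6 13 11 12)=[5, 0, 2, 3, 4, 1, 13, 7, 8, 9, 10, 12, 6, 11]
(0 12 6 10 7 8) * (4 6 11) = (0 12 11 4 6 10 7 8) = [12, 1, 2, 3, 6, 5, 10, 8, 0, 9, 7, 4, 11]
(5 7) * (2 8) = (2 8)(5 7) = [0, 1, 8, 3, 4, 7, 6, 5, 2]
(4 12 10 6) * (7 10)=[0, 1, 2, 3, 12, 5, 4, 10, 8, 9, 6, 11, 7]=(4 12 7 10 6)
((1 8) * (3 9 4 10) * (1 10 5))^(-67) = ((1 8 10 3 9 4 5))^(-67) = (1 3 5 10 4 8 9)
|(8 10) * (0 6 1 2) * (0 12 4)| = 6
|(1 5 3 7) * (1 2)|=5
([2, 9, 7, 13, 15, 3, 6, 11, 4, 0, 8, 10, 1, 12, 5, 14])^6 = [4, 10, 15, 2, 12, 0, 6, 14, 13, 8, 3, 5, 11, 7, 9, 1]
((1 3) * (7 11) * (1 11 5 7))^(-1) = ((1 3 11)(5 7))^(-1) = (1 11 3)(5 7)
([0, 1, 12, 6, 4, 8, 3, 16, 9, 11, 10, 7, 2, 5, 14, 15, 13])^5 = [0, 1, 12, 6, 4, 16, 3, 9, 13, 5, 10, 8, 2, 7, 14, 15, 11]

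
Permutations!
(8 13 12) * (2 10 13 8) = (2 10 13 12) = [0, 1, 10, 3, 4, 5, 6, 7, 8, 9, 13, 11, 2, 12]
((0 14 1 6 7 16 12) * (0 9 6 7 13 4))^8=(0 13 9 16 1)(4 6 12 7 14)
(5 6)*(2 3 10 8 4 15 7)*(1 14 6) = [0, 14, 3, 10, 15, 1, 5, 2, 4, 9, 8, 11, 12, 13, 6, 7] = (1 14 6 5)(2 3 10 8 4 15 7)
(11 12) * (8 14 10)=(8 14 10)(11 12)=[0, 1, 2, 3, 4, 5, 6, 7, 14, 9, 8, 12, 11, 13, 10]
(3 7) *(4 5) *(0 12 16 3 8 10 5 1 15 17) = (0 12 16 3 7 8 10 5 4 1 15 17) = [12, 15, 2, 7, 1, 4, 6, 8, 10, 9, 5, 11, 16, 13, 14, 17, 3, 0]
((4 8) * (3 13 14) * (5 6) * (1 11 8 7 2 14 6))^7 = (1 3 4 5 14 8 6 2 11 13 7)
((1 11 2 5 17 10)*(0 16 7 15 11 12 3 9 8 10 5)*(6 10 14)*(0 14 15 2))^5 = (0 6 9 16 10 8 7 1 15 2 12 11 14 3)(5 17)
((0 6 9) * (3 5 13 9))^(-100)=(0 3 13)(5 9 6)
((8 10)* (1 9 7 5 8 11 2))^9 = (1 9 7 5 8 10 11 2)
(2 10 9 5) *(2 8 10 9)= (2 9 5 8 10)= [0, 1, 9, 3, 4, 8, 6, 7, 10, 5, 2]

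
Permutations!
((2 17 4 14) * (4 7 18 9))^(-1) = (2 14 4 9 18 7 17) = ((2 17 7 18 9 4 14))^(-1)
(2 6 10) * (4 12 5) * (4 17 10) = [0, 1, 6, 3, 12, 17, 4, 7, 8, 9, 2, 11, 5, 13, 14, 15, 16, 10] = (2 6 4 12 5 17 10)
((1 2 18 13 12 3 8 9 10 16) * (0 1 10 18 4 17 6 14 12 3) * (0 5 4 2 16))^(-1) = ((0 1 16 10)(3 8 9 18 13)(4 17 6 14 12 5))^(-1) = (0 10 16 1)(3 13 18 9 8)(4 5 12 14 6 17)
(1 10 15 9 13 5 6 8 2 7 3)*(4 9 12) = (1 10 15 12 4 9 13 5 6 8 2 7 3) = [0, 10, 7, 1, 9, 6, 8, 3, 2, 13, 15, 11, 4, 5, 14, 12]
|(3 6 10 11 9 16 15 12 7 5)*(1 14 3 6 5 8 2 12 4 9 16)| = |(1 14 3 5 6 10 11 16 15 4 9)(2 12 7 8)| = 44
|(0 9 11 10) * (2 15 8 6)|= |(0 9 11 10)(2 15 8 6)|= 4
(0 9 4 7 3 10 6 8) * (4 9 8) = (0 8)(3 10 6 4 7) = [8, 1, 2, 10, 7, 5, 4, 3, 0, 9, 6]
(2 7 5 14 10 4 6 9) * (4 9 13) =(2 7 5 14 10 9)(4 6 13) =[0, 1, 7, 3, 6, 14, 13, 5, 8, 2, 9, 11, 12, 4, 10]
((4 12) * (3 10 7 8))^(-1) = ((3 10 7 8)(4 12))^(-1) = (3 8 7 10)(4 12)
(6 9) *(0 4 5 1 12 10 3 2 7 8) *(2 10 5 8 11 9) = (0 4 8)(1 12 5)(2 7 11 9 6)(3 10) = [4, 12, 7, 10, 8, 1, 2, 11, 0, 6, 3, 9, 5]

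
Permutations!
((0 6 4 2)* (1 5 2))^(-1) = ((0 6 4 1 5 2))^(-1) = (0 2 5 1 4 6)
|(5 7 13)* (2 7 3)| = |(2 7 13 5 3)| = 5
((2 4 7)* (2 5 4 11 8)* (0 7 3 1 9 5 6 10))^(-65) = ((0 7 6 10)(1 9 5 4 3)(2 11 8))^(-65) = (0 10 6 7)(2 11 8)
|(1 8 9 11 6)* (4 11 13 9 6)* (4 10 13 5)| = |(1 8 6)(4 11 10 13 9 5)| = 6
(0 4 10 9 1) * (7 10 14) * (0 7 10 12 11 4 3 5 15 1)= (0 3 5 15 1 7 12 11 4 14 10 9)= [3, 7, 2, 5, 14, 15, 6, 12, 8, 0, 9, 4, 11, 13, 10, 1]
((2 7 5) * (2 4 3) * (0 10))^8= (10)(2 4 7 3 5)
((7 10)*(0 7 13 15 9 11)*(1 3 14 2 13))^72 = ((0 7 10 1 3 14 2 13 15 9 11))^72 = (0 2 7 13 10 15 1 9 3 11 14)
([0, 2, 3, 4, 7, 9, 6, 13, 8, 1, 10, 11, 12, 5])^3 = (1 4 5 2 7 9 3 13)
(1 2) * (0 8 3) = (0 8 3)(1 2) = [8, 2, 1, 0, 4, 5, 6, 7, 3]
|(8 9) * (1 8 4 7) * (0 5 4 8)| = |(0 5 4 7 1)(8 9)| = 10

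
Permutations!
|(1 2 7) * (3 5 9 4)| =|(1 2 7)(3 5 9 4)| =12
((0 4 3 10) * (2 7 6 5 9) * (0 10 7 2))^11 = (10)(0 6 4 5 3 9 7)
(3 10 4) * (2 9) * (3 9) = (2 3 10 4 9) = [0, 1, 3, 10, 9, 5, 6, 7, 8, 2, 4]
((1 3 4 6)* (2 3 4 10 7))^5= (1 6 4)(2 3 10 7)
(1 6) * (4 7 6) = (1 4 7 6) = [0, 4, 2, 3, 7, 5, 1, 6]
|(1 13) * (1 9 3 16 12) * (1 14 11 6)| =9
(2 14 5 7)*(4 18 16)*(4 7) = [0, 1, 14, 3, 18, 4, 6, 2, 8, 9, 10, 11, 12, 13, 5, 15, 7, 17, 16] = (2 14 5 4 18 16 7)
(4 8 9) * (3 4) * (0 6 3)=[6, 1, 2, 4, 8, 5, 3, 7, 9, 0]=(0 6 3 4 8 9)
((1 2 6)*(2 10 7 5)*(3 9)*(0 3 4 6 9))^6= (1 4 2 7)(5 10 6 9)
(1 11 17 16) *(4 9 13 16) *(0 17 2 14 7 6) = (0 17 4 9 13 16 1 11 2 14 7 6) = [17, 11, 14, 3, 9, 5, 0, 6, 8, 13, 10, 2, 12, 16, 7, 15, 1, 4]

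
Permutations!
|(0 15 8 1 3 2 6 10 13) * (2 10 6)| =7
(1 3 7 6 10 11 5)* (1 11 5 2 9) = (1 3 7 6 10 5 11 2 9) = [0, 3, 9, 7, 4, 11, 10, 6, 8, 1, 5, 2]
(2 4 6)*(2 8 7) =(2 4 6 8 7) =[0, 1, 4, 3, 6, 5, 8, 2, 7]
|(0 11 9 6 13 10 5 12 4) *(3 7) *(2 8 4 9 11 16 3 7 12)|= 12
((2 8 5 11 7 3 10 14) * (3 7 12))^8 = (14)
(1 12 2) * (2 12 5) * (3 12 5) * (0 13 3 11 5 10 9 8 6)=[13, 11, 1, 12, 4, 2, 0, 7, 6, 8, 9, 5, 10, 3]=(0 13 3 12 10 9 8 6)(1 11 5 2)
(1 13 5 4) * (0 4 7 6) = (0 4 1 13 5 7 6) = [4, 13, 2, 3, 1, 7, 0, 6, 8, 9, 10, 11, 12, 5]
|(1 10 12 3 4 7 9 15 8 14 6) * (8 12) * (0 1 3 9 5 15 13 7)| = 24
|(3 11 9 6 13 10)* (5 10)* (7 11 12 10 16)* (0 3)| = 28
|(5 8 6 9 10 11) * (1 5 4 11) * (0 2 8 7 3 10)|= |(0 2 8 6 9)(1 5 7 3 10)(4 11)|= 10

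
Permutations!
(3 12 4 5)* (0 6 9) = (0 6 9)(3 12 4 5) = [6, 1, 2, 12, 5, 3, 9, 7, 8, 0, 10, 11, 4]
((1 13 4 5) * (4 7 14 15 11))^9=(1 13 7 14 15 11 4 5)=((1 13 7 14 15 11 4 5))^9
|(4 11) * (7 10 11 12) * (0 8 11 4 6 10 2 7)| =14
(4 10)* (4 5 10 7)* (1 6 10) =[0, 6, 2, 3, 7, 1, 10, 4, 8, 9, 5] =(1 6 10 5)(4 7)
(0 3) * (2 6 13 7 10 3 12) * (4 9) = [12, 1, 6, 0, 9, 5, 13, 10, 8, 4, 3, 11, 2, 7] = (0 12 2 6 13 7 10 3)(4 9)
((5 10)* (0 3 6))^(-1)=(0 6 3)(5 10)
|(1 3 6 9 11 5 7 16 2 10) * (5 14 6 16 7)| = |(1 3 16 2 10)(6 9 11 14)| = 20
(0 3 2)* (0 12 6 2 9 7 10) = (0 3 9 7 10)(2 12 6) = [3, 1, 12, 9, 4, 5, 2, 10, 8, 7, 0, 11, 6]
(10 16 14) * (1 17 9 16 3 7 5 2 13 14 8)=(1 17 9 16 8)(2 13 14 10 3 7 5)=[0, 17, 13, 7, 4, 2, 6, 5, 1, 16, 3, 11, 12, 14, 10, 15, 8, 9]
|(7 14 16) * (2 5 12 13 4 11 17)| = |(2 5 12 13 4 11 17)(7 14 16)| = 21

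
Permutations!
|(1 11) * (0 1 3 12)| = 5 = |(0 1 11 3 12)|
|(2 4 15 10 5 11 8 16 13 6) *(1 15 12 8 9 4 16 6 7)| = 14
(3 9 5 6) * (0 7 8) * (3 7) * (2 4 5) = (0 3 9 2 4 5 6 7 8) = [3, 1, 4, 9, 5, 6, 7, 8, 0, 2]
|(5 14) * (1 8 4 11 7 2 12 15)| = 8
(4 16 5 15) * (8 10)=(4 16 5 15)(8 10)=[0, 1, 2, 3, 16, 15, 6, 7, 10, 9, 8, 11, 12, 13, 14, 4, 5]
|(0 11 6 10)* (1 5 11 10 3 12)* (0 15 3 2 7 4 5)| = 6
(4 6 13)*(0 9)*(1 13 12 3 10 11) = (0 9)(1 13 4 6 12 3 10 11) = [9, 13, 2, 10, 6, 5, 12, 7, 8, 0, 11, 1, 3, 4]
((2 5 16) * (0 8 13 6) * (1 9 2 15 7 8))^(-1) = (0 6 13 8 7 15 16 5 2 9 1)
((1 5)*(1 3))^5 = ((1 5 3))^5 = (1 3 5)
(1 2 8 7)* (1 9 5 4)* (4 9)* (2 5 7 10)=[0, 5, 8, 3, 1, 9, 6, 4, 10, 7, 2]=(1 5 9 7 4)(2 8 10)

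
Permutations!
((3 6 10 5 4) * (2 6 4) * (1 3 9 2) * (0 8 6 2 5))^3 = ((0 8 6 10)(1 3 4 9 5))^3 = (0 10 6 8)(1 9 3 5 4)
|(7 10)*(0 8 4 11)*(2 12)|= 4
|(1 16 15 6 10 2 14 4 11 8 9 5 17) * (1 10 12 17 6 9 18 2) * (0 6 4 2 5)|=|(0 6 12 17 10 1 16 15 9)(2 14)(4 11 8 18 5)|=90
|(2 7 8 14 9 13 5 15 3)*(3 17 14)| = 12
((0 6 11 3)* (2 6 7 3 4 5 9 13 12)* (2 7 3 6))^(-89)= (0 3)(4 11 6 7 12 13 9 5)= ((0 3)(4 5 9 13 12 7 6 11))^(-89)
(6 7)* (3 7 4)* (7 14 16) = (3 14 16 7 6 4) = [0, 1, 2, 14, 3, 5, 4, 6, 8, 9, 10, 11, 12, 13, 16, 15, 7]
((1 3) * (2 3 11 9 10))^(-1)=((1 11 9 10 2 3))^(-1)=(1 3 2 10 9 11)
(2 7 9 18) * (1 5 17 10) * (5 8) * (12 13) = (1 8 5 17 10)(2 7 9 18)(12 13) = [0, 8, 7, 3, 4, 17, 6, 9, 5, 18, 1, 11, 13, 12, 14, 15, 16, 10, 2]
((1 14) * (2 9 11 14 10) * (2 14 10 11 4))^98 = ((1 11 10 14)(2 9 4))^98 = (1 10)(2 4 9)(11 14)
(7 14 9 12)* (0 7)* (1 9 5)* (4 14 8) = [7, 9, 2, 3, 14, 1, 6, 8, 4, 12, 10, 11, 0, 13, 5] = (0 7 8 4 14 5 1 9 12)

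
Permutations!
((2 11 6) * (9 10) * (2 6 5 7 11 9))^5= ((2 9 10)(5 7 11))^5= (2 10 9)(5 11 7)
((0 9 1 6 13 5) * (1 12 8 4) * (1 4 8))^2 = (0 12 6 5 9 1 13)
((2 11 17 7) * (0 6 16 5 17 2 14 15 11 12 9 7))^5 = (17)(2 15 7 12 11 14 9)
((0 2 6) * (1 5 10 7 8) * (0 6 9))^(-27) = (1 7 5 8 10)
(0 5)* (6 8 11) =(0 5)(6 8 11) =[5, 1, 2, 3, 4, 0, 8, 7, 11, 9, 10, 6]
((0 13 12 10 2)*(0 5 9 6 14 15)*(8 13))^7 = ((0 8 13 12 10 2 5 9 6 14 15))^7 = (0 9 12 15 5 13 14 2 8 6 10)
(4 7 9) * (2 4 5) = [0, 1, 4, 3, 7, 2, 6, 9, 8, 5] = (2 4 7 9 5)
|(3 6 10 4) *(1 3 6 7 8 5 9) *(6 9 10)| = |(1 3 7 8 5 10 4 9)| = 8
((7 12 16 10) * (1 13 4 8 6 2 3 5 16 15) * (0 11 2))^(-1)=(0 6 8 4 13 1 15 12 7 10 16 5 3 2 11)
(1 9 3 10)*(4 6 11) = (1 9 3 10)(4 6 11) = [0, 9, 2, 10, 6, 5, 11, 7, 8, 3, 1, 4]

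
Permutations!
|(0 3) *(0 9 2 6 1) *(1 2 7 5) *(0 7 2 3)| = 12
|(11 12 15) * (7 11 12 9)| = |(7 11 9)(12 15)| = 6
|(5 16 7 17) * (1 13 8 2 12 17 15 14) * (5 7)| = |(1 13 8 2 12 17 7 15 14)(5 16)| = 18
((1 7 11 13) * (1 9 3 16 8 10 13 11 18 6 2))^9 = ((1 7 18 6 2)(3 16 8 10 13 9))^9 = (1 2 6 18 7)(3 10)(8 9)(13 16)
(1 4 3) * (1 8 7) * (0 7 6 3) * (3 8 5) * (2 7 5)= [5, 4, 7, 2, 0, 3, 8, 1, 6]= (0 5 3 2 7 1 4)(6 8)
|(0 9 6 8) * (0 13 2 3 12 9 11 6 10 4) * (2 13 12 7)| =24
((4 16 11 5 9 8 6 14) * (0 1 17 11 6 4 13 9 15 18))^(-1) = ((0 1 17 11 5 15 18)(4 16 6 14 13 9 8))^(-1) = (0 18 15 5 11 17 1)(4 8 9 13 14 6 16)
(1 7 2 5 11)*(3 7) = (1 3 7 2 5 11) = [0, 3, 5, 7, 4, 11, 6, 2, 8, 9, 10, 1]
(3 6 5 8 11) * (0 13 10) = (0 13 10)(3 6 5 8 11) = [13, 1, 2, 6, 4, 8, 5, 7, 11, 9, 0, 3, 12, 10]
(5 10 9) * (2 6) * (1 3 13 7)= [0, 3, 6, 13, 4, 10, 2, 1, 8, 5, 9, 11, 12, 7]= (1 3 13 7)(2 6)(5 10 9)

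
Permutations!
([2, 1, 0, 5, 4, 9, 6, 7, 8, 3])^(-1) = [2, 1, 0, 9, 4, 3, 6, 7, 8, 5]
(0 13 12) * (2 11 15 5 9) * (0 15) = (0 13 12 15 5 9 2 11) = [13, 1, 11, 3, 4, 9, 6, 7, 8, 2, 10, 0, 15, 12, 14, 5]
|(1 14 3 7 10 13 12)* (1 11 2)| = 9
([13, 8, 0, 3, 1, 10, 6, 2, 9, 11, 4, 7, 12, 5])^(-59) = (0 9 10 2 8 5 7 1 13 11 4)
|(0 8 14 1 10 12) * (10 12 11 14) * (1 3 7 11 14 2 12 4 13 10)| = 12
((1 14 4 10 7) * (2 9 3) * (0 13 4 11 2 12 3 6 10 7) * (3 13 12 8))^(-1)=(0 10 6 9 2 11 14 1 7 4 13 12)(3 8)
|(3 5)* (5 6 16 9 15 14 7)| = 8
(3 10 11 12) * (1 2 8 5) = (1 2 8 5)(3 10 11 12) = [0, 2, 8, 10, 4, 1, 6, 7, 5, 9, 11, 12, 3]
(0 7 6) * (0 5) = [7, 1, 2, 3, 4, 0, 5, 6] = (0 7 6 5)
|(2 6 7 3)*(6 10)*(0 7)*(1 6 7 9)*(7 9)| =|(0 7 3 2 10 9 1 6)| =8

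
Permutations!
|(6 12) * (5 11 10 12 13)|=6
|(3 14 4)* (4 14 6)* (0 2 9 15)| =|(0 2 9 15)(3 6 4)| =12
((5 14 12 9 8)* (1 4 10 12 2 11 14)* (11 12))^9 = (1 5 8 9 12 2 14 11 10 4)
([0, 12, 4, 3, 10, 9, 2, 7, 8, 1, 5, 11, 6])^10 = (1 6 4 5)(2 10 9 12)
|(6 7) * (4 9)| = |(4 9)(6 7)| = 2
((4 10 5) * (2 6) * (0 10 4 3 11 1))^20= (0 5 11)(1 10 3)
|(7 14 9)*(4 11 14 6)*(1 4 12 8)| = 9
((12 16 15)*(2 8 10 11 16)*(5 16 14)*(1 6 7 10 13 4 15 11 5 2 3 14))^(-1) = (1 11 16 5 10 7 6)(2 14 3 12 15 4 13 8)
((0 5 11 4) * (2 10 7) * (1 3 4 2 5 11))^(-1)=(0 4 3 1 5 7 10 2 11)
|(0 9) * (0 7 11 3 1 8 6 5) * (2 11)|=10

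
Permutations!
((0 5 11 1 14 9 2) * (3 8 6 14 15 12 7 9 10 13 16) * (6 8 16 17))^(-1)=(0 2 9 7 12 15 1 11 5)(3 16)(6 17 13 10 14)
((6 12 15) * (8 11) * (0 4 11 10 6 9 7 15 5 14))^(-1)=(0 14 5 12 6 10 8 11 4)(7 9 15)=((0 4 11 8 10 6 12 5 14)(7 15 9))^(-1)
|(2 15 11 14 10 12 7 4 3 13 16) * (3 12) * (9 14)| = |(2 15 11 9 14 10 3 13 16)(4 12 7)| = 9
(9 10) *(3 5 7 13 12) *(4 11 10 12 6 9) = (3 5 7 13 6 9 12)(4 11 10) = [0, 1, 2, 5, 11, 7, 9, 13, 8, 12, 4, 10, 3, 6]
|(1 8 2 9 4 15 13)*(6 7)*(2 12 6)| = 10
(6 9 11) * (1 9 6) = (1 9 11) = [0, 9, 2, 3, 4, 5, 6, 7, 8, 11, 10, 1]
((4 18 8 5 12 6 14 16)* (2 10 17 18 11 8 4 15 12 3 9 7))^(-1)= (2 7 9 3 5 8 11 4 18 17 10)(6 12 15 16 14)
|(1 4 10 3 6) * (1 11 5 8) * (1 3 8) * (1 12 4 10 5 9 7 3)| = 15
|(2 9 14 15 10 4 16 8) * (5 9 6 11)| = 11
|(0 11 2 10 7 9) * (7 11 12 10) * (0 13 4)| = 9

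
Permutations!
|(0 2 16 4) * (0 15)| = |(0 2 16 4 15)| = 5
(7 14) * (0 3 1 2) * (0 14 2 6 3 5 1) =(0 5 1 6 3)(2 14 7) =[5, 6, 14, 0, 4, 1, 3, 2, 8, 9, 10, 11, 12, 13, 7]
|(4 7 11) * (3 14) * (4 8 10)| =|(3 14)(4 7 11 8 10)| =10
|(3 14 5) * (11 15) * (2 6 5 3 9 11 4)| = |(2 6 5 9 11 15 4)(3 14)| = 14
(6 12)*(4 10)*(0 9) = (0 9)(4 10)(6 12) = [9, 1, 2, 3, 10, 5, 12, 7, 8, 0, 4, 11, 6]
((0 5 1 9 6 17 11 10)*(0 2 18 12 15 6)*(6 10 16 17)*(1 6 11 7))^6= (0 7 11)(1 16 5)(2 18 12 15 10)(6 9 17)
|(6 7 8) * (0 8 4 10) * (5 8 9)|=8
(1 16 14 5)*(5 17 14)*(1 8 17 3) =[0, 16, 2, 1, 4, 8, 6, 7, 17, 9, 10, 11, 12, 13, 3, 15, 5, 14] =(1 16 5 8 17 14 3)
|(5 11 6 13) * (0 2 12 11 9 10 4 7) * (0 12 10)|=|(0 2 10 4 7 12 11 6 13 5 9)|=11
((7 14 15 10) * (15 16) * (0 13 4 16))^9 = (0 13 4 16 15 10 7 14)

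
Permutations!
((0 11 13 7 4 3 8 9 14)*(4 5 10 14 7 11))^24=((0 4 3 8 9 7 5 10 14)(11 13))^24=(0 5 8)(3 14 7)(4 10 9)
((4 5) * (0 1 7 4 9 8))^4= (0 5 1 9 7 8 4)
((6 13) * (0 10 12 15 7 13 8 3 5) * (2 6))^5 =(0 13 5 7 3 15 8 12 6 10 2)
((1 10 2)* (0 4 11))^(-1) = (0 11 4)(1 2 10)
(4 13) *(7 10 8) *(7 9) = (4 13)(7 10 8 9) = [0, 1, 2, 3, 13, 5, 6, 10, 9, 7, 8, 11, 12, 4]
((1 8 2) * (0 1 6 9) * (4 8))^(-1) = ((0 1 4 8 2 6 9))^(-1) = (0 9 6 2 8 4 1)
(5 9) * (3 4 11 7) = (3 4 11 7)(5 9) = [0, 1, 2, 4, 11, 9, 6, 3, 8, 5, 10, 7]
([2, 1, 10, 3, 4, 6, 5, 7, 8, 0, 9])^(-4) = [0, 1, 2, 3, 4, 5, 6, 7, 8, 9, 10]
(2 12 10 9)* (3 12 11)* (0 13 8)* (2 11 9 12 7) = (0 13 8)(2 9 11 3 7)(10 12) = [13, 1, 9, 7, 4, 5, 6, 2, 0, 11, 12, 3, 10, 8]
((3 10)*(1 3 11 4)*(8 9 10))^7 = (11)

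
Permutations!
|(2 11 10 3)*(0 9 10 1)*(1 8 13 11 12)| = 21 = |(0 9 10 3 2 12 1)(8 13 11)|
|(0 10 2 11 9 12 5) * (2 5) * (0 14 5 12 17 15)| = |(0 10 12 2 11 9 17 15)(5 14)| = 8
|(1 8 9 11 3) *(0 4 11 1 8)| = 7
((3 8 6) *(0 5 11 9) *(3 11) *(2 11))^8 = ((0 5 3 8 6 2 11 9))^8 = (11)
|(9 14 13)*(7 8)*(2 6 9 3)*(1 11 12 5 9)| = |(1 11 12 5 9 14 13 3 2 6)(7 8)| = 10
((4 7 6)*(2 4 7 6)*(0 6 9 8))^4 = ((0 6 7 2 4 9 8))^4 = (0 4 6 9 7 8 2)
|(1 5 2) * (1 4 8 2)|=|(1 5)(2 4 8)|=6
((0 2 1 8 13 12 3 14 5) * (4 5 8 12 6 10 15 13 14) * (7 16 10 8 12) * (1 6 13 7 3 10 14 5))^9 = (0 5 8 6 2)(7 12)(10 16)(14 15)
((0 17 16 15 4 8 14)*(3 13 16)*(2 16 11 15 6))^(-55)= ((0 17 3 13 11 15 4 8 14)(2 16 6))^(-55)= (0 14 8 4 15 11 13 3 17)(2 6 16)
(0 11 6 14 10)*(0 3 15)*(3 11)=[3, 1, 2, 15, 4, 5, 14, 7, 8, 9, 11, 6, 12, 13, 10, 0]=(0 3 15)(6 14 10 11)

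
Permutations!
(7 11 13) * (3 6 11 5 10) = [0, 1, 2, 6, 4, 10, 11, 5, 8, 9, 3, 13, 12, 7] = (3 6 11 13 7 5 10)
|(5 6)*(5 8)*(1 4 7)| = |(1 4 7)(5 6 8)| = 3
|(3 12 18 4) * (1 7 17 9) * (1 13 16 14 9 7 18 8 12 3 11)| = 4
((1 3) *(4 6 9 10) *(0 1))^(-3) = (4 6 9 10)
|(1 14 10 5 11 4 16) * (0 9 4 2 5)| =21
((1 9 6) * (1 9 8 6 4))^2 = ((1 8 6 9 4))^2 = (1 6 4 8 9)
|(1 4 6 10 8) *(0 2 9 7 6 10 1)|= 9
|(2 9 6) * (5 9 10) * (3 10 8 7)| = |(2 8 7 3 10 5 9 6)| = 8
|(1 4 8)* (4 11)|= 4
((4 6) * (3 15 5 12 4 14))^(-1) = (3 14 6 4 12 5 15)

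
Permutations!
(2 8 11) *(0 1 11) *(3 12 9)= [1, 11, 8, 12, 4, 5, 6, 7, 0, 3, 10, 2, 9]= (0 1 11 2 8)(3 12 9)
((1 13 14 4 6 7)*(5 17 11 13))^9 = (17)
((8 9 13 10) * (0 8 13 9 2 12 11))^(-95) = ((0 8 2 12 11)(10 13))^(-95) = (10 13)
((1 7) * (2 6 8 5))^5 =(1 7)(2 6 8 5)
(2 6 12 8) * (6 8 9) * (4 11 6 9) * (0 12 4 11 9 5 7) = (0 12 11 6 4 9 5 7)(2 8) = [12, 1, 8, 3, 9, 7, 4, 0, 2, 5, 10, 6, 11]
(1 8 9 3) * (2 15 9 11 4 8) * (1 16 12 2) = (2 15 9 3 16 12)(4 8 11) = [0, 1, 15, 16, 8, 5, 6, 7, 11, 3, 10, 4, 2, 13, 14, 9, 12]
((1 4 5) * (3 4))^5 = (1 3 4 5)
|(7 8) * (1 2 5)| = |(1 2 5)(7 8)| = 6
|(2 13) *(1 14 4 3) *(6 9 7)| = |(1 14 4 3)(2 13)(6 9 7)| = 12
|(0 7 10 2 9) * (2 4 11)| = |(0 7 10 4 11 2 9)| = 7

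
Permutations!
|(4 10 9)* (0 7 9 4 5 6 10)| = 7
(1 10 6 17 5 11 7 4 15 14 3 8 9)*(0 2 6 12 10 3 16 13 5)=[2, 3, 6, 8, 15, 11, 17, 4, 9, 1, 12, 7, 10, 5, 16, 14, 13, 0]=(0 2 6 17)(1 3 8 9)(4 15 14 16 13 5 11 7)(10 12)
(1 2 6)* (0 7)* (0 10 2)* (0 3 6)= (0 7 10 2)(1 3 6)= [7, 3, 0, 6, 4, 5, 1, 10, 8, 9, 2]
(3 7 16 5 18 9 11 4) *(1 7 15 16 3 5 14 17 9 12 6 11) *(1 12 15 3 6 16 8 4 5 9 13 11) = (1 7 6)(4 9 12 16 14 17 13 11 5 18 15 8) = [0, 7, 2, 3, 9, 18, 1, 6, 4, 12, 10, 5, 16, 11, 17, 8, 14, 13, 15]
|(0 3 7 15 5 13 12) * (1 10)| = 14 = |(0 3 7 15 5 13 12)(1 10)|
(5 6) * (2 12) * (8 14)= (2 12)(5 6)(8 14)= [0, 1, 12, 3, 4, 6, 5, 7, 14, 9, 10, 11, 2, 13, 8]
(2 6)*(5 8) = (2 6)(5 8) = [0, 1, 6, 3, 4, 8, 2, 7, 5]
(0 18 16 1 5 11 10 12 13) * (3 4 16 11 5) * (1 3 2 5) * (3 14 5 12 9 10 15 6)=(0 18 11 15 6 3 4 16 14 5 1 2 12 13)(9 10)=[18, 2, 12, 4, 16, 1, 3, 7, 8, 10, 9, 15, 13, 0, 5, 6, 14, 17, 11]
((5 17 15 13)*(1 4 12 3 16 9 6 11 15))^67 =(1 11 12 13 16 17 6 4 15 3 5 9)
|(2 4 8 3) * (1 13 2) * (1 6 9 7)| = 9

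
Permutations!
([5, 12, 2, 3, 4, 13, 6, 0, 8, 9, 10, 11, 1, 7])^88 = (13)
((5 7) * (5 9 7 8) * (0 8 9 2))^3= ((0 8 5 9 7 2))^3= (0 9)(2 5)(7 8)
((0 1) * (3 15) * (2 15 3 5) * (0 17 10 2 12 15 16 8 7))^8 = (17)(5 15 12)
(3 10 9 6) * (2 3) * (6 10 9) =(2 3 9 10 6) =[0, 1, 3, 9, 4, 5, 2, 7, 8, 10, 6]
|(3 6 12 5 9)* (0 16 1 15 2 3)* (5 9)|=9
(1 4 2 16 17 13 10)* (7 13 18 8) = [0, 4, 16, 3, 2, 5, 6, 13, 7, 9, 1, 11, 12, 10, 14, 15, 17, 18, 8] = (1 4 2 16 17 18 8 7 13 10)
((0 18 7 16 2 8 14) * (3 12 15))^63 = ((0 18 7 16 2 8 14)(3 12 15))^63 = (18)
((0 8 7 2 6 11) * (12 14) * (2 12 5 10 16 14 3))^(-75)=(0 2 7 11 3 8 6 12)(5 10 16 14)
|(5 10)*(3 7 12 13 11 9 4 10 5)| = |(3 7 12 13 11 9 4 10)| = 8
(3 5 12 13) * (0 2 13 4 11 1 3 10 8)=(0 2 13 10 8)(1 3 5 12 4 11)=[2, 3, 13, 5, 11, 12, 6, 7, 0, 9, 8, 1, 4, 10]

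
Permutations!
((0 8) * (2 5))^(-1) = (0 8)(2 5)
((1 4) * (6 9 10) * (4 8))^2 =((1 8 4)(6 9 10))^2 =(1 4 8)(6 10 9)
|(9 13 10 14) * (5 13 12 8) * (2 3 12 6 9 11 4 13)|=|(2 3 12 8 5)(4 13 10 14 11)(6 9)|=10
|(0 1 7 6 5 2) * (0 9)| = |(0 1 7 6 5 2 9)| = 7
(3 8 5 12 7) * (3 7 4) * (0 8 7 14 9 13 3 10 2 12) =[8, 1, 12, 7, 10, 0, 6, 14, 5, 13, 2, 11, 4, 3, 9] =(0 8 5)(2 12 4 10)(3 7 14 9 13)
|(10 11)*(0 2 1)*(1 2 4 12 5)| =|(0 4 12 5 1)(10 11)| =10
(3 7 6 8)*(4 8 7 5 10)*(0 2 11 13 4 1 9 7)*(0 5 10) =(0 2 11 13 4 8 3 10 1 9 7 6 5) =[2, 9, 11, 10, 8, 0, 5, 6, 3, 7, 1, 13, 12, 4]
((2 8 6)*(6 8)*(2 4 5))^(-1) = (8)(2 5 4 6)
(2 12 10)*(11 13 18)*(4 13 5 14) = (2 12 10)(4 13 18 11 5 14) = [0, 1, 12, 3, 13, 14, 6, 7, 8, 9, 2, 5, 10, 18, 4, 15, 16, 17, 11]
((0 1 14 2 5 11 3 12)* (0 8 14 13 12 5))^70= (14)(3 5 11)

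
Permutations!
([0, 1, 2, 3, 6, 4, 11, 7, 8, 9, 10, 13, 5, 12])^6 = (13)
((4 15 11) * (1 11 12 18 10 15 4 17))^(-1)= (1 17 11)(10 18 12 15)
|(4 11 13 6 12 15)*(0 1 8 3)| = |(0 1 8 3)(4 11 13 6 12 15)| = 12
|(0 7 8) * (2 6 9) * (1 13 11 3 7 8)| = |(0 8)(1 13 11 3 7)(2 6 9)| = 30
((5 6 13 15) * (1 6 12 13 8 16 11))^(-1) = (1 11 16 8 6)(5 15 13 12)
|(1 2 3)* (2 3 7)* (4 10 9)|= |(1 3)(2 7)(4 10 9)|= 6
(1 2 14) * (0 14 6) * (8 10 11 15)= (0 14 1 2 6)(8 10 11 15)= [14, 2, 6, 3, 4, 5, 0, 7, 10, 9, 11, 15, 12, 13, 1, 8]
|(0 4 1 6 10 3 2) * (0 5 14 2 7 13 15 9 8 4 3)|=|(0 3 7 13 15 9 8 4 1 6 10)(2 5 14)|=33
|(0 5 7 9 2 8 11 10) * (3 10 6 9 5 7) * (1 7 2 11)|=24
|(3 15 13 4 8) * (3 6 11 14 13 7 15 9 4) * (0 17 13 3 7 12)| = |(0 17 13 7 15 12)(3 9 4 8 6 11 14)| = 42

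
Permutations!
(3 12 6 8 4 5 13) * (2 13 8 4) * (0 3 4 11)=(0 3 12 6 11)(2 13 4 5 8)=[3, 1, 13, 12, 5, 8, 11, 7, 2, 9, 10, 0, 6, 4]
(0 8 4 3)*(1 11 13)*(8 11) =[11, 8, 2, 0, 3, 5, 6, 7, 4, 9, 10, 13, 12, 1] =(0 11 13 1 8 4 3)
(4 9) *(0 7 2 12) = (0 7 2 12)(4 9) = [7, 1, 12, 3, 9, 5, 6, 2, 8, 4, 10, 11, 0]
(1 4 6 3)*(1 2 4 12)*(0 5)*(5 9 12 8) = (0 9 12 1 8 5)(2 4 6 3) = [9, 8, 4, 2, 6, 0, 3, 7, 5, 12, 10, 11, 1]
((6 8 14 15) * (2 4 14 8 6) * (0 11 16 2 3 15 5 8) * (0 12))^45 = (16)(3 15)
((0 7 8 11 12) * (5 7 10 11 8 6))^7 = (0 12 11 10)(5 7 6)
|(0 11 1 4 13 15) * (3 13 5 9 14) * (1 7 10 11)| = |(0 1 4 5 9 14 3 13 15)(7 10 11)| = 9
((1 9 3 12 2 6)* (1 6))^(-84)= (1 9 3 12 2)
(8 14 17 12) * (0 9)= [9, 1, 2, 3, 4, 5, 6, 7, 14, 0, 10, 11, 8, 13, 17, 15, 16, 12]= (0 9)(8 14 17 12)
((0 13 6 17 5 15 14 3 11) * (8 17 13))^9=((0 8 17 5 15 14 3 11)(6 13))^9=(0 8 17 5 15 14 3 11)(6 13)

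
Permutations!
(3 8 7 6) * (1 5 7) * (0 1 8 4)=[1, 5, 2, 4, 0, 7, 3, 6, 8]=(8)(0 1 5 7 6 3 4)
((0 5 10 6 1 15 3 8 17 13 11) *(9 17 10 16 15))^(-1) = (0 11 13 17 9 1 6 10 8 3 15 16 5)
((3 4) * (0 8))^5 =(0 8)(3 4)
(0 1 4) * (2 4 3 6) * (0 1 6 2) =(0 6)(1 3 2 4) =[6, 3, 4, 2, 1, 5, 0]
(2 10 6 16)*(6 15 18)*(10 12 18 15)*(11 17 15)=(2 12 18 6 16)(11 17 15)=[0, 1, 12, 3, 4, 5, 16, 7, 8, 9, 10, 17, 18, 13, 14, 11, 2, 15, 6]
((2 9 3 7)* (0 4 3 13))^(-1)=((0 4 3 7 2 9 13))^(-1)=(0 13 9 2 7 3 4)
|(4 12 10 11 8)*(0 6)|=10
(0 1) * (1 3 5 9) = (0 3 5 9 1) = [3, 0, 2, 5, 4, 9, 6, 7, 8, 1]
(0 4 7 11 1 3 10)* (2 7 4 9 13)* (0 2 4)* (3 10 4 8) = (0 9 13 8 3 4)(1 10 2 7 11) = [9, 10, 7, 4, 0, 5, 6, 11, 3, 13, 2, 1, 12, 8]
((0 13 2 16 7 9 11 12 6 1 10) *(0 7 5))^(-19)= ((0 13 2 16 5)(1 10 7 9 11 12 6))^(-19)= (0 13 2 16 5)(1 7 11 6 10 9 12)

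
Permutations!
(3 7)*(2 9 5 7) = (2 9 5 7 3) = [0, 1, 9, 2, 4, 7, 6, 3, 8, 5]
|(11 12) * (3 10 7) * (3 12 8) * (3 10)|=5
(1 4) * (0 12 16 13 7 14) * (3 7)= (0 12 16 13 3 7 14)(1 4)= [12, 4, 2, 7, 1, 5, 6, 14, 8, 9, 10, 11, 16, 3, 0, 15, 13]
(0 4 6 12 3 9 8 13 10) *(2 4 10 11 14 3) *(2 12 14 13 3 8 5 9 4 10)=(0 2 10)(3 4 6 14 8)(5 9)(11 13)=[2, 1, 10, 4, 6, 9, 14, 7, 3, 5, 0, 13, 12, 11, 8]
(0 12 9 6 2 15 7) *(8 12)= (0 8 12 9 6 2 15 7)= [8, 1, 15, 3, 4, 5, 2, 0, 12, 6, 10, 11, 9, 13, 14, 7]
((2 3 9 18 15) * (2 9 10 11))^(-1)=((2 3 10 11)(9 18 15))^(-1)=(2 11 10 3)(9 15 18)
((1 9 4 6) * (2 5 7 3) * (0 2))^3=(0 7 2 3 5)(1 6 4 9)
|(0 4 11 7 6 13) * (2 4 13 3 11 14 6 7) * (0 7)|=|(0 13 7)(2 4 14 6 3 11)|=6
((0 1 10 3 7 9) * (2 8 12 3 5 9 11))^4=((0 1 10 5 9)(2 8 12 3 7 11))^4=(0 9 5 10 1)(2 7 12)(3 8 11)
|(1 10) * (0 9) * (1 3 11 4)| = |(0 9)(1 10 3 11 4)| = 10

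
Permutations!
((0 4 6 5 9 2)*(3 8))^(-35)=(0 4 6 5 9 2)(3 8)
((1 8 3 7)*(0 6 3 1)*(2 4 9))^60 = ((0 6 3 7)(1 8)(2 4 9))^60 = (9)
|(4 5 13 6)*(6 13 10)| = 4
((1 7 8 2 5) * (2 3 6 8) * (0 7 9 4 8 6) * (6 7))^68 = (0 8 9 5 7)(1 2 6 3 4)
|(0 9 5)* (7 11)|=6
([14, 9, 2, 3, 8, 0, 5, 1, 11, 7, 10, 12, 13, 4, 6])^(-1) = (0 5 6 14)(1 7 9)(4 13 12 11 8)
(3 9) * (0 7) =[7, 1, 2, 9, 4, 5, 6, 0, 8, 3] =(0 7)(3 9)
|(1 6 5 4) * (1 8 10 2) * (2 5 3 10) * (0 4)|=9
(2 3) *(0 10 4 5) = (0 10 4 5)(2 3) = [10, 1, 3, 2, 5, 0, 6, 7, 8, 9, 4]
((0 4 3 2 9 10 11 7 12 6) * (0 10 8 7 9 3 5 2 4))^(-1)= ((2 3 4 5)(6 10 11 9 8 7 12))^(-1)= (2 5 4 3)(6 12 7 8 9 11 10)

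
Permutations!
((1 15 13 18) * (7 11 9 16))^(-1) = (1 18 13 15)(7 16 9 11)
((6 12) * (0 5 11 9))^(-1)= (0 9 11 5)(6 12)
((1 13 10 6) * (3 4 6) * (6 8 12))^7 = (1 6 12 8 4 3 10 13)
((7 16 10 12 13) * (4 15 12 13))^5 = (4 12 15)(7 16 10 13)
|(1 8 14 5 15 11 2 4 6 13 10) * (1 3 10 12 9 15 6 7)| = |(1 8 14 5 6 13 12 9 15 11 2 4 7)(3 10)| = 26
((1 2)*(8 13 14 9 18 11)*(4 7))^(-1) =((1 2)(4 7)(8 13 14 9 18 11))^(-1) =(1 2)(4 7)(8 11 18 9 14 13)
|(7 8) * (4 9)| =|(4 9)(7 8)| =2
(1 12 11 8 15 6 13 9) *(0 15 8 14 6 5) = (0 15 5)(1 12 11 14 6 13 9) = [15, 12, 2, 3, 4, 0, 13, 7, 8, 1, 10, 14, 11, 9, 6, 5]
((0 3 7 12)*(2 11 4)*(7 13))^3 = (0 7 3 12 13) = ((0 3 13 7 12)(2 11 4))^3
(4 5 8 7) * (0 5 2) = (0 5 8 7 4 2) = [5, 1, 0, 3, 2, 8, 6, 4, 7]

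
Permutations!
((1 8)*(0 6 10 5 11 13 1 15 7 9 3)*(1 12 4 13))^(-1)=((0 6 10 5 11 1 8 15 7 9 3)(4 13 12))^(-1)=(0 3 9 7 15 8 1 11 5 10 6)(4 12 13)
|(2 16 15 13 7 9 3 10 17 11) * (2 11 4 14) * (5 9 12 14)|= 42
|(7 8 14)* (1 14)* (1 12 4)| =|(1 14 7 8 12 4)| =6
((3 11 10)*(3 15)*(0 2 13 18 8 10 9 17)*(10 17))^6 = ((0 2 13 18 8 17)(3 11 9 10 15))^6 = (18)(3 11 9 10 15)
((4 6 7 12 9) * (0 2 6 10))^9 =(0 2 6 7 12 9 4 10)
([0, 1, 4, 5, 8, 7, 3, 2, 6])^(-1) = [0, 1, 7, 6, 2, 3, 8, 5, 4]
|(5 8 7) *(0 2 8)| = 5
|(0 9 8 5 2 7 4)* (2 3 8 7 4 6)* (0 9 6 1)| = 21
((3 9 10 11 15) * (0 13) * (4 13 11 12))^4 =((0 11 15 3 9 10 12 4 13))^4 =(0 9 13 3 4 15 12 11 10)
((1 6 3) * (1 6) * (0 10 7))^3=(10)(3 6)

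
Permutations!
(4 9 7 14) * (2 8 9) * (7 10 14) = [0, 1, 8, 3, 2, 5, 6, 7, 9, 10, 14, 11, 12, 13, 4] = (2 8 9 10 14 4)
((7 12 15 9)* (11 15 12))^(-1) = (7 9 15 11)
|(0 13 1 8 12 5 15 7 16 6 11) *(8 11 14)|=8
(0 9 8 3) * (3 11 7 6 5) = (0 9 8 11 7 6 5 3) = [9, 1, 2, 0, 4, 3, 5, 6, 11, 8, 10, 7]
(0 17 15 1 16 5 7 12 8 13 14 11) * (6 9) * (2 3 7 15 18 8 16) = (0 17 18 8 13 14 11)(1 2 3 7 12 16 5 15)(6 9) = [17, 2, 3, 7, 4, 15, 9, 12, 13, 6, 10, 0, 16, 14, 11, 1, 5, 18, 8]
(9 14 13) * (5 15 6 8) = (5 15 6 8)(9 14 13) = [0, 1, 2, 3, 4, 15, 8, 7, 5, 14, 10, 11, 12, 9, 13, 6]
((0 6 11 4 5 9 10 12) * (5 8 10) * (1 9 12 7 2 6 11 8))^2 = (0 4 9 12 11 1 5)(2 8 7 6 10)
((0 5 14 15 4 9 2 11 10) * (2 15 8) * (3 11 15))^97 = ((0 5 14 8 2 15 4 9 3 11 10))^97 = (0 11 9 15 8 5 10 3 4 2 14)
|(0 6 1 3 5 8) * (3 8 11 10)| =|(0 6 1 8)(3 5 11 10)| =4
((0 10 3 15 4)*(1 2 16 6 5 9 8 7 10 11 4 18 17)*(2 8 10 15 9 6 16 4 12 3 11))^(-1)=((0 2 4)(1 8 7 15 18 17)(3 9 10 11 12)(5 6))^(-1)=(0 4 2)(1 17 18 15 7 8)(3 12 11 10 9)(5 6)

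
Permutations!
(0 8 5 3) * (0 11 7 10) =(0 8 5 3 11 7 10) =[8, 1, 2, 11, 4, 3, 6, 10, 5, 9, 0, 7]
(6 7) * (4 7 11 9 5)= [0, 1, 2, 3, 7, 4, 11, 6, 8, 5, 10, 9]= (4 7 6 11 9 5)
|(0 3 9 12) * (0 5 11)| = |(0 3 9 12 5 11)| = 6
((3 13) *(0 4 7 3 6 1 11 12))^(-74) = (0 11 6 3 4 12 1 13 7)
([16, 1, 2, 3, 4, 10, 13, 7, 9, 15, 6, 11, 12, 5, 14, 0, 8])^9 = (0 15 9 8 16)(5 10 6 13)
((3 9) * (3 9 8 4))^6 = ((9)(3 8 4))^6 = (9)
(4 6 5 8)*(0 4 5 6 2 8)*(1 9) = (0 4 2 8 5)(1 9) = [4, 9, 8, 3, 2, 0, 6, 7, 5, 1]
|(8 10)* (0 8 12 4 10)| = |(0 8)(4 10 12)| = 6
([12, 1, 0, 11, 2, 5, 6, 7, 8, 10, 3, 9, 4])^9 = [12, 1, 0, 11, 2, 5, 6, 7, 8, 10, 3, 9, 4]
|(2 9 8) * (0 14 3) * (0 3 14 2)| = 4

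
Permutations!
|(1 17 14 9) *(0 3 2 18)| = |(0 3 2 18)(1 17 14 9)| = 4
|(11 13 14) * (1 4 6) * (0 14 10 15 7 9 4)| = |(0 14 11 13 10 15 7 9 4 6 1)| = 11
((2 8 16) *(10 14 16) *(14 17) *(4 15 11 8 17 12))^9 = ((2 17 14 16)(4 15 11 8 10 12))^9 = (2 17 14 16)(4 8)(10 15)(11 12)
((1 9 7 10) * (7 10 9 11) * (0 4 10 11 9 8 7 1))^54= (11)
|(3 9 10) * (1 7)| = 6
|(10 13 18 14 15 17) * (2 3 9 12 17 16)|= |(2 3 9 12 17 10 13 18 14 15 16)|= 11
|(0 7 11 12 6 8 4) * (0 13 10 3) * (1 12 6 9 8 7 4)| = 60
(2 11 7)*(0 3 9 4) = (0 3 9 4)(2 11 7) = [3, 1, 11, 9, 0, 5, 6, 2, 8, 4, 10, 7]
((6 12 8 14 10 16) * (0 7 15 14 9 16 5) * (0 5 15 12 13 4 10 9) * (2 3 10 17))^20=(2 4 6 9 15 3 17 13 16 14 10)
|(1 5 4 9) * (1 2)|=|(1 5 4 9 2)|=5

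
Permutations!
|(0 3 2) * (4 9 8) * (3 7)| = 12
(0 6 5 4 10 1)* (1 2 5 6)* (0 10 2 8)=(0 1 10 8)(2 5 4)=[1, 10, 5, 3, 2, 4, 6, 7, 0, 9, 8]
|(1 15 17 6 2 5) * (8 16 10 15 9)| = |(1 9 8 16 10 15 17 6 2 5)| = 10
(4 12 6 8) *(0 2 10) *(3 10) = (0 2 3 10)(4 12 6 8) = [2, 1, 3, 10, 12, 5, 8, 7, 4, 9, 0, 11, 6]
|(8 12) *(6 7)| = |(6 7)(8 12)| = 2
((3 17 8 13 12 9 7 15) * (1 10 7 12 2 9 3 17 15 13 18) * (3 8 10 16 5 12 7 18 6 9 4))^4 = (1 8 13 15)(2 17 16 6)(3 18 12 7)(4 10 5 9)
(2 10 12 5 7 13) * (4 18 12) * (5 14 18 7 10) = (2 5 10 4 7 13)(12 14 18) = [0, 1, 5, 3, 7, 10, 6, 13, 8, 9, 4, 11, 14, 2, 18, 15, 16, 17, 12]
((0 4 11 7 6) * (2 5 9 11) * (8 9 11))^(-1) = ((0 4 2 5 11 7 6)(8 9))^(-1) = (0 6 7 11 5 2 4)(8 9)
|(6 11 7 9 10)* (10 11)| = 6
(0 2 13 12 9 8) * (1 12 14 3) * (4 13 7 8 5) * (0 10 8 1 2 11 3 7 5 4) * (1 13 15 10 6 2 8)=(0 11 3 8 6 2 5)(1 12 9 4 15 10)(7 13 14)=[11, 12, 5, 8, 15, 0, 2, 13, 6, 4, 1, 3, 9, 14, 7, 10]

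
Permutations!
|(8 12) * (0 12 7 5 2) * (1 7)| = 7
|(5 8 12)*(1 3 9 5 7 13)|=8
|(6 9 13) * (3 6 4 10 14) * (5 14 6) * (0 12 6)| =|(0 12 6 9 13 4 10)(3 5 14)| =21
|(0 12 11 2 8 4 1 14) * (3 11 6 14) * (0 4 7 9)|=12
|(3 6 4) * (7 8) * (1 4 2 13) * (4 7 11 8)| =|(1 7 4 3 6 2 13)(8 11)| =14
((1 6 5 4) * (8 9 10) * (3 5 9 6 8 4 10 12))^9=(12)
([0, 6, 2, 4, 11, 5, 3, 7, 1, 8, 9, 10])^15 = (1 8 9 10 11 4 3 6)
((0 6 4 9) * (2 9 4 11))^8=(0 2 6 9 11)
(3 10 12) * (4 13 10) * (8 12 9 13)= (3 4 8 12)(9 13 10)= [0, 1, 2, 4, 8, 5, 6, 7, 12, 13, 9, 11, 3, 10]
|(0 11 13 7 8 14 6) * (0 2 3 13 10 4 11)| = 21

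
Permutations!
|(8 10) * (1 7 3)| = |(1 7 3)(8 10)| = 6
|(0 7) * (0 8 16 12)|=5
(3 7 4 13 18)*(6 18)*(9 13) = (3 7 4 9 13 6 18) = [0, 1, 2, 7, 9, 5, 18, 4, 8, 13, 10, 11, 12, 6, 14, 15, 16, 17, 3]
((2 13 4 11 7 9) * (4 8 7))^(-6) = (2 9 7 8 13)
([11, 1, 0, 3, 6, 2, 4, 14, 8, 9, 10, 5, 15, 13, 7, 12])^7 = (0 2 5 11)(4 6)(7 14)(12 15)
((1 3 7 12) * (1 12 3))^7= ((12)(3 7))^7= (12)(3 7)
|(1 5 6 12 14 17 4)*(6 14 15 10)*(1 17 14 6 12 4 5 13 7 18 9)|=60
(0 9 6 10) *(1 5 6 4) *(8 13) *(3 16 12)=(0 9 4 1 5 6 10)(3 16 12)(8 13)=[9, 5, 2, 16, 1, 6, 10, 7, 13, 4, 0, 11, 3, 8, 14, 15, 12]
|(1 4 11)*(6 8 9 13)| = 12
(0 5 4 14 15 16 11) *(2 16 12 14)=[5, 1, 16, 3, 2, 4, 6, 7, 8, 9, 10, 0, 14, 13, 15, 12, 11]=(0 5 4 2 16 11)(12 14 15)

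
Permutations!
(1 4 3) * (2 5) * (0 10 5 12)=[10, 4, 12, 1, 3, 2, 6, 7, 8, 9, 5, 11, 0]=(0 10 5 2 12)(1 4 3)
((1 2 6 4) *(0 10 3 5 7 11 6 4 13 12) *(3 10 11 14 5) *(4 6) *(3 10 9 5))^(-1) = ((0 11 4 1 2 6 13 12)(3 10 9 5 7 14))^(-1) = (0 12 13 6 2 1 4 11)(3 14 7 5 9 10)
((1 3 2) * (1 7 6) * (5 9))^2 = ((1 3 2 7 6)(5 9))^2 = (9)(1 2 6 3 7)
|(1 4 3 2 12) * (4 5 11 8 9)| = 9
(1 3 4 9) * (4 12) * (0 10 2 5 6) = (0 10 2 5 6)(1 3 12 4 9) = [10, 3, 5, 12, 9, 6, 0, 7, 8, 1, 2, 11, 4]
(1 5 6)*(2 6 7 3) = (1 5 7 3 2 6) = [0, 5, 6, 2, 4, 7, 1, 3]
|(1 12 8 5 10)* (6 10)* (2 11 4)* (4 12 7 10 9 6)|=|(1 7 10)(2 11 12 8 5 4)(6 9)|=6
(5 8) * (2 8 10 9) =(2 8 5 10 9) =[0, 1, 8, 3, 4, 10, 6, 7, 5, 2, 9]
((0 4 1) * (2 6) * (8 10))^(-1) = (0 1 4)(2 6)(8 10)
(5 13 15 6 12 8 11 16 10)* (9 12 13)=(5 9 12 8 11 16 10)(6 13 15)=[0, 1, 2, 3, 4, 9, 13, 7, 11, 12, 5, 16, 8, 15, 14, 6, 10]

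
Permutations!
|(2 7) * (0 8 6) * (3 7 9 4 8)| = 8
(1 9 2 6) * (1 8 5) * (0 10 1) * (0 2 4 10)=[0, 9, 6, 3, 10, 2, 8, 7, 5, 4, 1]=(1 9 4 10)(2 6 8 5)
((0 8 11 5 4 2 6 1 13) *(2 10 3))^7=(0 2 5 13 3 11 1 10 8 6 4)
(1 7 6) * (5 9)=(1 7 6)(5 9)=[0, 7, 2, 3, 4, 9, 1, 6, 8, 5]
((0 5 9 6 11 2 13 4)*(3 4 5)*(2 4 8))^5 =(0 5)(2 11)(3 9)(4 13)(6 8)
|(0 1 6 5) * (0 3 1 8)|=4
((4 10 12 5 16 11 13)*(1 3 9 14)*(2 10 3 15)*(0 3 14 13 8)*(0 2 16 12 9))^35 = (0 3)(1 16 8 10 13 14 15 11 2 9 4)(5 12)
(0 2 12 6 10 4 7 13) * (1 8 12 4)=(0 2 4 7 13)(1 8 12 6 10)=[2, 8, 4, 3, 7, 5, 10, 13, 12, 9, 1, 11, 6, 0]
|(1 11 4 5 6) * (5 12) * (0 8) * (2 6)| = |(0 8)(1 11 4 12 5 2 6)| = 14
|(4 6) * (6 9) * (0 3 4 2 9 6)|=|(0 3 4 6 2 9)|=6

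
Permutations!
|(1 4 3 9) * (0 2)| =|(0 2)(1 4 3 9)| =4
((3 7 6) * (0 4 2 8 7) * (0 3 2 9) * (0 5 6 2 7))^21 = (0 7 9 8 6 4 2 5)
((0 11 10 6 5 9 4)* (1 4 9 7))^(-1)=((0 11 10 6 5 7 1 4))^(-1)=(0 4 1 7 5 6 10 11)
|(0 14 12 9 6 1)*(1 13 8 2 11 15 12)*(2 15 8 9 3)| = |(0 14 1)(2 11 8 15 12 3)(6 13 9)| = 6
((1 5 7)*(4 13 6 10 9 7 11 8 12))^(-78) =(1 7 9 10 6 13 4 12 8 11 5)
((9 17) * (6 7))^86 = ((6 7)(9 17))^86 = (17)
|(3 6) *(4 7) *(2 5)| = |(2 5)(3 6)(4 7)| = 2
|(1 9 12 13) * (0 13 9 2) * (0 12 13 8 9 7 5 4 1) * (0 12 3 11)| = |(0 8 9 13 12 7 5 4 1 2 3 11)| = 12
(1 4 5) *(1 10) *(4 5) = (1 5 10) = [0, 5, 2, 3, 4, 10, 6, 7, 8, 9, 1]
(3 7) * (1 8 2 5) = [0, 8, 5, 7, 4, 1, 6, 3, 2] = (1 8 2 5)(3 7)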